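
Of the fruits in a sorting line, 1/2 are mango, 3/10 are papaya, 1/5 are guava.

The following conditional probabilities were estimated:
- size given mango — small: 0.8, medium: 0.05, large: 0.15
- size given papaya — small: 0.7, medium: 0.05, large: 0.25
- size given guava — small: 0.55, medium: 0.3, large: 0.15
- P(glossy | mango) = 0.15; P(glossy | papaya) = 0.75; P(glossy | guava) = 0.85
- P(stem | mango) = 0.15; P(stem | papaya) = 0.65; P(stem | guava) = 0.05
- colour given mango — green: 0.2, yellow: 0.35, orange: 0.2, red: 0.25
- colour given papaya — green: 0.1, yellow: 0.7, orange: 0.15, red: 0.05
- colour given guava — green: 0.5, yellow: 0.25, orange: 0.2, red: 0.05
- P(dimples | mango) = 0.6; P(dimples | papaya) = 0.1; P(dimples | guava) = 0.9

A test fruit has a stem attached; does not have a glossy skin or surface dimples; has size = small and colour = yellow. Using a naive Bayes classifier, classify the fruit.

papaya

mango: 0.5 × 0.8 × (1−0.15) × 0.15 × 0.35 × (1−0.6) = 0.00714
papaya: 0.3 × 0.7 × (1−0.75) × 0.65 × 0.7 × (1−0.1) = 0.02149875
guava: 0.2 × 0.55 × (1−0.85) × 0.05 × 0.25 × (1−0.9) = 0.000020625
Highest score → papaya.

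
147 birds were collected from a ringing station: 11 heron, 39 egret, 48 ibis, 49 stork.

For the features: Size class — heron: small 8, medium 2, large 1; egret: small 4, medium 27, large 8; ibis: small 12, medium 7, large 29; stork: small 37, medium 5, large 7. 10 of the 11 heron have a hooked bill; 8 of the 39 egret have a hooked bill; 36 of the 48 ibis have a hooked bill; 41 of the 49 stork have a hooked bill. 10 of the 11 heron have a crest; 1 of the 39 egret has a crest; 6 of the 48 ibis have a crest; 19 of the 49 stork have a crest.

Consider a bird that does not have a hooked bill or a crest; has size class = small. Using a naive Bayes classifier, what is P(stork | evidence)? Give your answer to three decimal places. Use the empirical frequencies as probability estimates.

0.390

heron: (11/147) × (8/11) × (1/11) × (1/11) ≈ 0.000449767
egret: (39/147) × (4/39) × (31/39) × (38/39) ≈ 0.0210746
ibis: (48/147) × (12/48) × (12/48) × (42/48) ≈ 0.0178571
stork: (49/147) × (37/49) × (8/49) × (30/49) ≈ 0.0251596
P(stork | x) = 0.0251596 / 0.064541067 ≈ 0.390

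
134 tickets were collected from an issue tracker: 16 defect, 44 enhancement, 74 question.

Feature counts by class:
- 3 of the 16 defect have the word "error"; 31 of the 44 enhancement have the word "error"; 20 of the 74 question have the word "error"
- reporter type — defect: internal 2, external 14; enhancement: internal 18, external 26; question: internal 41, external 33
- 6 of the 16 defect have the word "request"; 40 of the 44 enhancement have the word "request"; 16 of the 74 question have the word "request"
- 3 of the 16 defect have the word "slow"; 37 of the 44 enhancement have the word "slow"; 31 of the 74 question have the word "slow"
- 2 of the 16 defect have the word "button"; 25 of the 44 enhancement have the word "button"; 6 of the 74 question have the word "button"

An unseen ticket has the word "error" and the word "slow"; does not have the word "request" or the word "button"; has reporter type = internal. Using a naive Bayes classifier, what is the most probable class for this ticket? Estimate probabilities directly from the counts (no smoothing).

defect: (16/134) × (3/16) × (2/16) × (10/16) × (3/16) × (14/16) ≈ 0.000286956
enhancement: (44/134) × (31/44) × (18/44) × (4/44) × (37/44) × (19/44) ≈ 0.00312417
question: (74/134) × (20/74) × (41/74) × (58/74) × (31/74) × (68/74) ≈ 0.0249506
Highest score → question.

question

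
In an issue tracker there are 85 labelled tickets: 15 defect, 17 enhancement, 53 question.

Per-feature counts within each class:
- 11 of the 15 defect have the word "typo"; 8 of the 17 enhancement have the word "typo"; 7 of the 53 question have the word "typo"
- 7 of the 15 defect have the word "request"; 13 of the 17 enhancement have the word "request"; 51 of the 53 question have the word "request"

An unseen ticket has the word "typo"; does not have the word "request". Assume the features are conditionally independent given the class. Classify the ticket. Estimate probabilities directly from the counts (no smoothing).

defect

defect: (15/85) × (11/15) × (8/15) ≈ 0.0690196
enhancement: (17/85) × (8/17) × (4/17) ≈ 0.0221453
question: (53/85) × (7/53) × (2/53) ≈ 0.00310766
Highest score → defect.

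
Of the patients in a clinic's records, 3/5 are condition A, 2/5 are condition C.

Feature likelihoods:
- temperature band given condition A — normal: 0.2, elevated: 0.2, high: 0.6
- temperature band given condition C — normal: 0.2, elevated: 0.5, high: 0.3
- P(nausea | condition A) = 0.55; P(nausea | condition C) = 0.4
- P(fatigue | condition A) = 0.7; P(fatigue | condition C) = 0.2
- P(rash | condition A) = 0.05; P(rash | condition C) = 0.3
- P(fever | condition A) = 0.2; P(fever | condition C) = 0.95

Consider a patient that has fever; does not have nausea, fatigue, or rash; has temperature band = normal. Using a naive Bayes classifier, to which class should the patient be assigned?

condition C

condition A: 0.6 × 0.2 × (1−0.55) × (1−0.7) × (1−0.05) × 0.2 = 0.003078
condition C: 0.4 × 0.2 × (1−0.4) × (1−0.2) × (1−0.3) × 0.95 = 0.025536
Highest score → condition C.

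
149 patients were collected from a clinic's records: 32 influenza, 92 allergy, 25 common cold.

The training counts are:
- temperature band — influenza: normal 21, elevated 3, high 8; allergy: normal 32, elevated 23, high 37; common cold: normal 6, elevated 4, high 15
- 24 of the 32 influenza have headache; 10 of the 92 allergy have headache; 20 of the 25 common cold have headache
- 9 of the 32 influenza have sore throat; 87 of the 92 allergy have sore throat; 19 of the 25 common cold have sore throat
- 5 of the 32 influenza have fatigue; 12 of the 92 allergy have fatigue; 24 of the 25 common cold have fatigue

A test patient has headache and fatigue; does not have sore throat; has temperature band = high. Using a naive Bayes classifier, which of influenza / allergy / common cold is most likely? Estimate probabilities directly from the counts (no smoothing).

common cold

influenza: (32/149) × (8/32) × (24/32) × (23/32) × (5/32) ≈ 0.00452234
allergy: (92/149) × (37/92) × (10/92) × (5/92) × (12/92) ≈ 0.000191339
common cold: (25/149) × (15/25) × (20/25) × (6/25) × (24/25) ≈ 0.0185557
Highest score → common cold.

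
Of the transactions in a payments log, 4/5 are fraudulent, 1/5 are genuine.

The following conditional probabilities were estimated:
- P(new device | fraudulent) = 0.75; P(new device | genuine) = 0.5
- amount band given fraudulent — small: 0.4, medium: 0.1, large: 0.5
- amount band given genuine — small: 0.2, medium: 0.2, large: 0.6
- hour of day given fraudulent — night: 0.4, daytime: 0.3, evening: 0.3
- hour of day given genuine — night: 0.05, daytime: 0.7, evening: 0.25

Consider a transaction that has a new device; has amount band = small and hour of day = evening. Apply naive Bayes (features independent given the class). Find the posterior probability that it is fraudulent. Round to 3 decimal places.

0.935

fraudulent: 0.8 × 0.75 × 0.4 × 0.3 = 0.072
genuine: 0.2 × 0.5 × 0.2 × 0.25 = 0.005
P(fraudulent | x) = 0.072 / 0.077 ≈ 0.935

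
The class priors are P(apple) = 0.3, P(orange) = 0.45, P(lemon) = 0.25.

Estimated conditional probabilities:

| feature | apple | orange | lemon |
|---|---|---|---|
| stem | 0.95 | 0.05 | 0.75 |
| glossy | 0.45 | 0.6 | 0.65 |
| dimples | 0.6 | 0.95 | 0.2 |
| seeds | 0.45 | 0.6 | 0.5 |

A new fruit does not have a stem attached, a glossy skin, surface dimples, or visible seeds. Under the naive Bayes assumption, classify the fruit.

apple: 0.3 × (1−0.95) × (1−0.45) × (1−0.6) × (1−0.45) = 0.001815
orange: 0.45 × (1−0.05) × (1−0.6) × (1−0.95) × (1−0.6) = 0.00342
lemon: 0.25 × (1−0.75) × (1−0.65) × (1−0.2) × (1−0.5) = 0.00875
Highest score → lemon.

lemon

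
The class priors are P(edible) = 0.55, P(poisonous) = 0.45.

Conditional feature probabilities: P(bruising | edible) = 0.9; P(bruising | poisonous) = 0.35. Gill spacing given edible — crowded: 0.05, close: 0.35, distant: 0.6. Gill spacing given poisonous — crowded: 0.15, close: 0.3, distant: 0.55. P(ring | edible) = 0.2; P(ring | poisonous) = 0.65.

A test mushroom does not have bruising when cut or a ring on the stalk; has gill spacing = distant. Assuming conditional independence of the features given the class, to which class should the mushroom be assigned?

edible: 0.55 × (1−0.9) × 0.6 × (1−0.2) = 0.0264
poisonous: 0.45 × (1−0.35) × 0.55 × (1−0.65) = 0.05630625
Highest score → poisonous.

poisonous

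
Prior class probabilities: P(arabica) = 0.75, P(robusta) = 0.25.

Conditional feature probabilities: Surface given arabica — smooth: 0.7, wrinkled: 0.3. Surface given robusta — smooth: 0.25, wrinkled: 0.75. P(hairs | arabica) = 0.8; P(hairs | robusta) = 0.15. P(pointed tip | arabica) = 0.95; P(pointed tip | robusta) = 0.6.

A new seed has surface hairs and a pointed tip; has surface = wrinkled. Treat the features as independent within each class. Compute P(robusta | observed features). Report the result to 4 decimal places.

arabica: 0.75 × 0.3 × 0.8 × 0.95 = 0.171
robusta: 0.25 × 0.75 × 0.15 × 0.6 = 0.016875
P(robusta | x) = 0.016875 / 0.187875 ≈ 0.0898

0.0898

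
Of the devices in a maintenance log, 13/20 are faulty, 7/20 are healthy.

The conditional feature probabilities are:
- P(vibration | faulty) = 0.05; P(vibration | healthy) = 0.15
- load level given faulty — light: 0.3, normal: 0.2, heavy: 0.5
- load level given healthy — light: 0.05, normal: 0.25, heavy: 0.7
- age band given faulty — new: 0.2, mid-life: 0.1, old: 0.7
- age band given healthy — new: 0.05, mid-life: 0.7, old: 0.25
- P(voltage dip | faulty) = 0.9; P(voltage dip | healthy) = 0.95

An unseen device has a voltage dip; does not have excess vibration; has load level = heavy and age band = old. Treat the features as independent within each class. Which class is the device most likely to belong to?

faulty

faulty: 0.65 × (1−0.05) × 0.5 × 0.7 × 0.9 = 0.1945125
healthy: 0.35 × (1−0.15) × 0.7 × 0.25 × 0.95 = 0.049459375
Highest score → faulty.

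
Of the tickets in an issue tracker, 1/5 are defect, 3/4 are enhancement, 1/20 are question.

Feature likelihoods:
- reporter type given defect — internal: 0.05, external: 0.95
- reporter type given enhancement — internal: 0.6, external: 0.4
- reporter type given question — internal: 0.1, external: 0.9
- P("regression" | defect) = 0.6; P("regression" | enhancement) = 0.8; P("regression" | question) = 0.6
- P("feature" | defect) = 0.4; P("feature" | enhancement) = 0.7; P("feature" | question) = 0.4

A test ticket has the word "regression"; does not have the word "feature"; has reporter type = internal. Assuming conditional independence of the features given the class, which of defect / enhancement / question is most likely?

enhancement

defect: 0.2 × 0.05 × 0.6 × (1−0.4) = 0.0036
enhancement: 0.75 × 0.6 × 0.8 × (1−0.7) = 0.108
question: 0.05 × 0.1 × 0.6 × (1−0.4) = 0.0018
Highest score → enhancement.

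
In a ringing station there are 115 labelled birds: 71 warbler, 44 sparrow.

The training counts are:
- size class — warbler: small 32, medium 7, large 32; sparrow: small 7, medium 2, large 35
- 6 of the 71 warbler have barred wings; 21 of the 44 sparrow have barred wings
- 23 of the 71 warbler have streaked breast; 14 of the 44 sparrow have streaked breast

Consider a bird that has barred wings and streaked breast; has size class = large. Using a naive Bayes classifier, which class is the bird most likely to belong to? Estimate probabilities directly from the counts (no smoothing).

warbler: (71/115) × (32/71) × (6/71) × (23/71) ≈ 0.00761754
sparrow: (44/115) × (35/44) × (21/44) × (14/44) ≈ 0.0462181
Highest score → sparrow.

sparrow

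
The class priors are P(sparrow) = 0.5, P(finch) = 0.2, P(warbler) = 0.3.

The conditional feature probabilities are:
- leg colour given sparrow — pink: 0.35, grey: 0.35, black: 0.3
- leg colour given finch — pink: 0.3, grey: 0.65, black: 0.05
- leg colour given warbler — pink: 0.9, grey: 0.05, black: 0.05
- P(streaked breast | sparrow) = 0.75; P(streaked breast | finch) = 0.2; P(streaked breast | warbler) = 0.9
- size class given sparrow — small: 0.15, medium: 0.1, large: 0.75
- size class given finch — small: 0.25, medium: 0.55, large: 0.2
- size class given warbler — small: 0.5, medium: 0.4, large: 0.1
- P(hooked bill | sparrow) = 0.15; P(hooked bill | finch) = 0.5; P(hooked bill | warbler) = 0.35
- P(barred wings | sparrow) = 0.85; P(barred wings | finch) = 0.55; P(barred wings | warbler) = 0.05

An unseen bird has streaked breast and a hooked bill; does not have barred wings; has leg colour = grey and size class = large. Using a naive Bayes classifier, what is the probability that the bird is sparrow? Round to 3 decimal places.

0.578

sparrow: 0.5 × 0.35 × 0.75 × 0.75 × 0.15 × (1−0.85) = 0.00221484375
finch: 0.2 × 0.65 × 0.2 × 0.2 × 0.5 × (1−0.55) = 0.00117
warbler: 0.3 × 0.05 × 0.9 × 0.1 × 0.35 × (1−0.05) = 0.000448875
P(sparrow | x) = 0.00221484375 / 0.00383371875 ≈ 0.578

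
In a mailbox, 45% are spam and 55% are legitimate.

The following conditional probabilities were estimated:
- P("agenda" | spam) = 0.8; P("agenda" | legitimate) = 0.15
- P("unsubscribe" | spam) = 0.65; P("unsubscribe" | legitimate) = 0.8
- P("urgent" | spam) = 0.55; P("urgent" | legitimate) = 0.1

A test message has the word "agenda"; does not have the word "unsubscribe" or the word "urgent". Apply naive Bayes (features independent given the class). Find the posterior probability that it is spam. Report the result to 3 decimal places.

spam: 0.45 × 0.8 × (1−0.65) × (1−0.55) = 0.0567
legitimate: 0.55 × 0.15 × (1−0.8) × (1−0.1) = 0.01485
P(spam | x) = 0.0567 / 0.07155 ≈ 0.792

0.792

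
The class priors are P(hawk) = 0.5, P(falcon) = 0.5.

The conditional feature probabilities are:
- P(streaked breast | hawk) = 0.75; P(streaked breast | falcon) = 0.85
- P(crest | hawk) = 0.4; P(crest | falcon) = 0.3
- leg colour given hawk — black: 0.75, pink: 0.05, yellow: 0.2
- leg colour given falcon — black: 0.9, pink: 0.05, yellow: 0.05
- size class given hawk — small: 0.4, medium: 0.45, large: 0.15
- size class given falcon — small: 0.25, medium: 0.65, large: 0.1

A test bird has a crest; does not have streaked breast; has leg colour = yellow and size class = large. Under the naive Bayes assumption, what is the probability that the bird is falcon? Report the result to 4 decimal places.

0.0698

hawk: 0.5 × (1−0.75) × 0.4 × 0.2 × 0.15 = 0.0015
falcon: 0.5 × (1−0.85) × 0.3 × 0.05 × 0.1 = 0.0001125
P(falcon | x) = 0.0001125 / 0.0016125 ≈ 0.0698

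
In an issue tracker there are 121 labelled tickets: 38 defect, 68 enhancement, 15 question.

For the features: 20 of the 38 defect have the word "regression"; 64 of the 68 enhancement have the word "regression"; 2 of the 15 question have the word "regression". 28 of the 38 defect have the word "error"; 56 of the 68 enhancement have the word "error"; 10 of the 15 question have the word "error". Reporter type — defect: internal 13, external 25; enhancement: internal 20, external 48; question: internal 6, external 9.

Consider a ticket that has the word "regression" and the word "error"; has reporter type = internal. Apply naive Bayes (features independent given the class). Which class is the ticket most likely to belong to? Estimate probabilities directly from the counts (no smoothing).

enhancement

defect: (38/121) × (20/38) × (28/38) × (13/38) ≈ 0.0416657
enhancement: (68/121) × (64/68) × (56/68) × (20/68) ≈ 0.128113
question: (15/121) × (2/15) × (10/15) × (6/15) ≈ 0.00440771
Highest score → enhancement.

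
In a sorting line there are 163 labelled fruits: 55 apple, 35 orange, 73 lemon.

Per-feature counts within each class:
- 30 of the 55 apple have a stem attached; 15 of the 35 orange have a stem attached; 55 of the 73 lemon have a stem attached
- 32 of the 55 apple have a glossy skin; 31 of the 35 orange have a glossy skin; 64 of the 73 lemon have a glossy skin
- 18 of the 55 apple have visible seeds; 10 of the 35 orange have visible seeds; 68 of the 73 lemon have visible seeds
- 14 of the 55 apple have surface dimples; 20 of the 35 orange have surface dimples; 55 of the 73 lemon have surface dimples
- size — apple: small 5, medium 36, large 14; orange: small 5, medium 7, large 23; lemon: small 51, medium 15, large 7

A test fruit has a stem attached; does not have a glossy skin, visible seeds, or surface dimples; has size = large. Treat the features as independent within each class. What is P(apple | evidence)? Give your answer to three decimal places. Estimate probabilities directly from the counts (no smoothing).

apple: (55/163) × (30/55) × (23/55) × (37/55) × (41/55) × (14/55) ≈ 0.00982481
orange: (35/163) × (15/35) × (4/35) × (25/35) × (15/35) × (23/35) ≈ 0.00211568
lemon: (73/163) × (55/73) × (9/73) × (5/73) × (18/73) × (7/73) ≈ 0.00006737
P(apple | x) = 0.00982481 / 0.01200786 ≈ 0.818

0.818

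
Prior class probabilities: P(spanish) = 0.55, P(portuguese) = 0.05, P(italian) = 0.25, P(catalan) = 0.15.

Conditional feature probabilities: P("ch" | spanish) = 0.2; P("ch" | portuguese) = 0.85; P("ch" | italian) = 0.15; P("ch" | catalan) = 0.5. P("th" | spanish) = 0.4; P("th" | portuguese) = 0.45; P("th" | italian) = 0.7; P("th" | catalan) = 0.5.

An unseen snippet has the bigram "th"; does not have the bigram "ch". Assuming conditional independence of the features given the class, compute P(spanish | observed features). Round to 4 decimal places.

0.4814

spanish: 0.55 × (1−0.2) × 0.4 = 0.176
portuguese: 0.05 × (1−0.85) × 0.45 = 0.003375
italian: 0.25 × (1−0.15) × 0.7 = 0.14875
catalan: 0.15 × (1−0.5) × 0.5 = 0.0375
P(spanish | x) = 0.176 / 0.365625 ≈ 0.4814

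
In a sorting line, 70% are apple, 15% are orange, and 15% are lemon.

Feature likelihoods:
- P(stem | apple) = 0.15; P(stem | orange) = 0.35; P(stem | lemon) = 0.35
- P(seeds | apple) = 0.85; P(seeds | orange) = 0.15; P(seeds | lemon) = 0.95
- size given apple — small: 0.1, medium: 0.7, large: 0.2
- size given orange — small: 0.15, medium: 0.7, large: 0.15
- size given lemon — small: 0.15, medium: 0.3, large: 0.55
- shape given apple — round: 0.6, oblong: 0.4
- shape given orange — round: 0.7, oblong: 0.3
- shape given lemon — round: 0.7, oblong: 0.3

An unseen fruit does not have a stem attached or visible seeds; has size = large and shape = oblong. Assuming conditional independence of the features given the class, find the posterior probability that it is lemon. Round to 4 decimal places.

apple: 0.7 × (1−0.15) × (1−0.85) × 0.2 × 0.4 = 0.00714
orange: 0.15 × (1−0.35) × (1−0.15) × 0.15 × 0.3 = 0.003729375
lemon: 0.15 × (1−0.35) × (1−0.95) × 0.55 × 0.3 = 0.000804375
P(lemon | x) = 0.000804375 / 0.01167375 ≈ 0.0689

0.0689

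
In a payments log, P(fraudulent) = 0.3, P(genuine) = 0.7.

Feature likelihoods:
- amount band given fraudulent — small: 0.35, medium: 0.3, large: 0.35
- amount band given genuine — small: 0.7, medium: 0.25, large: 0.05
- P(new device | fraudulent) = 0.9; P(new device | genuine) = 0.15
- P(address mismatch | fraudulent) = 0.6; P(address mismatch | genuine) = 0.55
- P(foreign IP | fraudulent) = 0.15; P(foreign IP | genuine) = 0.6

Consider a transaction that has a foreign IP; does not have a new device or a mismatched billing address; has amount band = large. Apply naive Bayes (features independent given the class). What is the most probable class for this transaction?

fraudulent: 0.3 × 0.35 × (1−0.9) × (1−0.6) × 0.15 = 0.00063
genuine: 0.7 × 0.05 × (1−0.15) × (1−0.55) × 0.6 = 0.0080325
Highest score → genuine.

genuine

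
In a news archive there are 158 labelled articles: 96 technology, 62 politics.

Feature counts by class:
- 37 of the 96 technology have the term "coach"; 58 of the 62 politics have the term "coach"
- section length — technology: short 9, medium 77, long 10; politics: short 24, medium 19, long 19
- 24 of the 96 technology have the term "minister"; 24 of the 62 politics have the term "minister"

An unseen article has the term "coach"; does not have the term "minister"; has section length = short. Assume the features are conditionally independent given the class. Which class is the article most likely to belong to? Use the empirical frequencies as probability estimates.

politics

technology: (96/158) × (37/96) × (9/96) × (72/96) ≈ 0.0164656
politics: (62/158) × (58/62) × (24/62) × (38/62) ≈ 0.0870928
Highest score → politics.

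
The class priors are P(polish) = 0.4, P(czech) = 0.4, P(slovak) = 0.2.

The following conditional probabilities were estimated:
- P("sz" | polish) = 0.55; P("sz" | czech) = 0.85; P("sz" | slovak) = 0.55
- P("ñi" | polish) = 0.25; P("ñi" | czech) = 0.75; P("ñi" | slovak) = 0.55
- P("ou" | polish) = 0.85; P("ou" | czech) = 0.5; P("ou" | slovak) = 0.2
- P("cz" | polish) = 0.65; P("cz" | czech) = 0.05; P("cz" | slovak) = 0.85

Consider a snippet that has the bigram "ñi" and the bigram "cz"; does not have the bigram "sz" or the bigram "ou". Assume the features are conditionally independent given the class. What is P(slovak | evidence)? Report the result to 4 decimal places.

polish: 0.4 × (1−0.55) × 0.25 × (1−0.85) × 0.65 = 0.0043875
czech: 0.4 × (1−0.85) × 0.75 × (1−0.5) × 0.05 = 0.001125
slovak: 0.2 × (1−0.55) × 0.55 × (1−0.2) × 0.85 = 0.03366
P(slovak | x) = 0.03366 / 0.0391725 ≈ 0.8593

0.8593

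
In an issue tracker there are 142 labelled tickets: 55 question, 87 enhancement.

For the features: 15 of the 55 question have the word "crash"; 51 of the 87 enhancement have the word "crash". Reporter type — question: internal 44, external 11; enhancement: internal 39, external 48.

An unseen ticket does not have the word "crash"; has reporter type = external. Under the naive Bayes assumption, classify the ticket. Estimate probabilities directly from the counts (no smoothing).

question: (55/142) × (40/55) × (11/55) ≈ 0.056338
enhancement: (87/142) × (36/87) × (48/87) ≈ 0.139874
Highest score → enhancement.

enhancement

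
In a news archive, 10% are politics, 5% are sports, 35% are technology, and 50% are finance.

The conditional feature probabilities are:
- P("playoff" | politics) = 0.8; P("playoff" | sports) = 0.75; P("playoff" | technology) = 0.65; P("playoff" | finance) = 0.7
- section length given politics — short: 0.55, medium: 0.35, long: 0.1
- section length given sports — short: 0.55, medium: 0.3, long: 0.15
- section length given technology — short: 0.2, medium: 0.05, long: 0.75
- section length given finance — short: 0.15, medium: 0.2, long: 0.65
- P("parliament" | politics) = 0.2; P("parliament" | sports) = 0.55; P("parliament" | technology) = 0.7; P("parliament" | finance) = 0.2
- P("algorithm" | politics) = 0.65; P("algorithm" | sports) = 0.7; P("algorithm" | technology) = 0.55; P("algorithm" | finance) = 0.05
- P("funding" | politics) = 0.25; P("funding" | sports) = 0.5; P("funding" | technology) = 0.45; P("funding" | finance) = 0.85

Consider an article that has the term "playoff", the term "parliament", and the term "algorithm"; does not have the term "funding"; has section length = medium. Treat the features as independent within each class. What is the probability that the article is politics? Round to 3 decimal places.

politics: 0.1 × 0.8 × 0.35 × 0.2 × 0.65 × (1−0.25) = 0.00273
sports: 0.05 × 0.75 × 0.3 × 0.55 × 0.7 × (1−0.5) = 0.002165625
technology: 0.35 × 0.65 × 0.05 × 0.7 × 0.55 × (1−0.45) = 0.00240865625
finance: 0.5 × 0.7 × 0.2 × 0.2 × 0.05 × (1−0.85) = 0.000105
P(politics | x) = 0.00273 / 0.00740928125 ≈ 0.368

0.368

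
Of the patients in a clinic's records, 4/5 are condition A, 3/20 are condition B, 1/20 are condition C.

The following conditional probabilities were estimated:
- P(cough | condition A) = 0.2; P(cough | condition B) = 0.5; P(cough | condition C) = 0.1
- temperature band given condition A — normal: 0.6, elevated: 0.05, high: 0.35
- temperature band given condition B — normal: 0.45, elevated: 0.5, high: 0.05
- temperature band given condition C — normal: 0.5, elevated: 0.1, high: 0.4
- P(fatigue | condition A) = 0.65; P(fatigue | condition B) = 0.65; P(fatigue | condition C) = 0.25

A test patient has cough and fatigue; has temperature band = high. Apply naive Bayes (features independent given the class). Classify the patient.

condition A: 0.8 × 0.2 × 0.35 × 0.65 = 0.0364
condition B: 0.15 × 0.5 × 0.05 × 0.65 = 0.0024375
condition C: 0.05 × 0.1 × 0.4 × 0.25 = 0.0005
Highest score → condition A.

condition A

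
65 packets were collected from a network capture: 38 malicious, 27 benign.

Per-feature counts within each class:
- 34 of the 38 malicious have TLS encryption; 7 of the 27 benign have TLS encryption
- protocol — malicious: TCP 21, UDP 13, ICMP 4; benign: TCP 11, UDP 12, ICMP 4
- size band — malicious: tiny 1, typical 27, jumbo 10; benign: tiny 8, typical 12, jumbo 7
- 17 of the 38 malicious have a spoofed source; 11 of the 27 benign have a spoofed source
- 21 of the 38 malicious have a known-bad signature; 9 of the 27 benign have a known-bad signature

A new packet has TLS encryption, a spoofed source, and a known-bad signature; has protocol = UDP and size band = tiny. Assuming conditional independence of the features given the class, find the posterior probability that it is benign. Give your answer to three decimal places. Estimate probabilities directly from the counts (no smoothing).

malicious: (38/65) × (34/38) × (13/38) × (1/38) × (17/38) × (21/38) ≈ 0.00116424
benign: (27/65) × (7/27) × (12/27) × (8/27) × (11/27) × (9/27) ≈ 0.00192591
P(benign | x) = 0.00192591 / 0.00309015 ≈ 0.623

0.623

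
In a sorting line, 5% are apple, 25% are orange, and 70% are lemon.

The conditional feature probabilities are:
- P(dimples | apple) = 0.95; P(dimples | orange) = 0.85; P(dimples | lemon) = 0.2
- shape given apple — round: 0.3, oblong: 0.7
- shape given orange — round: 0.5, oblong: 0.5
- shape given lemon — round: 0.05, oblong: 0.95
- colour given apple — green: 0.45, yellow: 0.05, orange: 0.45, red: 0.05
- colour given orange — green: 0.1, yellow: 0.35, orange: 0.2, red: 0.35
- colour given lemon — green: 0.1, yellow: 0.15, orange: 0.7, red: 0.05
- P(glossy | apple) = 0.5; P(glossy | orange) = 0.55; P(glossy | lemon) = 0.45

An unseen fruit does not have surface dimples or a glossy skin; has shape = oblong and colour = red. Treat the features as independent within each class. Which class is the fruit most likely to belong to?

apple: 0.05 × (1−0.95) × 0.7 × 0.05 × (1−0.5) = 0.00004375
orange: 0.25 × (1−0.85) × 0.5 × 0.35 × (1−0.55) = 0.002953125
lemon: 0.7 × (1−0.2) × 0.95 × 0.05 × (1−0.45) = 0.01463
Highest score → lemon.

lemon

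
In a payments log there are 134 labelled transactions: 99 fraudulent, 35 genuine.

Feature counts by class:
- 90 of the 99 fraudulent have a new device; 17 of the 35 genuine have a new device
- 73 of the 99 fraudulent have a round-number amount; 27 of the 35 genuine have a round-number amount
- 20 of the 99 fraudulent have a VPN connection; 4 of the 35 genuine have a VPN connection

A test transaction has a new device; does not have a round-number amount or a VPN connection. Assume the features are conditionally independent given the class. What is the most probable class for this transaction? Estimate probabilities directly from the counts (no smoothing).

fraudulent: (99/134) × (90/99) × (26/99) × (79/99) ≈ 0.140756
genuine: (35/134) × (17/35) × (8/35) × (31/35) ≈ 0.0256838
Highest score → fraudulent.

fraudulent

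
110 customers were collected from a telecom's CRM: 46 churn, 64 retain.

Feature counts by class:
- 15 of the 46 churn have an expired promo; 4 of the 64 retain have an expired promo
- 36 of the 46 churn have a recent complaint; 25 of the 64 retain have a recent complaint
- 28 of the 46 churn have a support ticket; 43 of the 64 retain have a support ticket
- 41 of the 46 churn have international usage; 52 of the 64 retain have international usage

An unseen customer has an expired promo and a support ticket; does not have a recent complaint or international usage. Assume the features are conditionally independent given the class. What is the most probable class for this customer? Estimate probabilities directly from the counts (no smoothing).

churn: (46/110) × (15/46) × (10/46) × (28/46) × (5/46) ≈ 0.00196134
retain: (64/110) × (4/64) × (39/64) × (43/64) × (12/64) ≈ 0.00279153
Highest score → retain.

retain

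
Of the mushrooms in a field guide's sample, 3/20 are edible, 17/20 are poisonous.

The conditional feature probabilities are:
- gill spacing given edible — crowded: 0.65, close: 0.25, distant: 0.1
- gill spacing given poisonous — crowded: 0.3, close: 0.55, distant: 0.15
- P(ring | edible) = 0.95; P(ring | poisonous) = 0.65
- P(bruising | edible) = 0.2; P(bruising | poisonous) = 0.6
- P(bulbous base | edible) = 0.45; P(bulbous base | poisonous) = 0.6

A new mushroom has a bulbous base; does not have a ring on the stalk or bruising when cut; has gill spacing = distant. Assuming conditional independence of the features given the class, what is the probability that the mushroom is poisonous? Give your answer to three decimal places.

0.975

edible: 0.15 × 0.1 × (1−0.95) × (1−0.2) × 0.45 = 0.00027
poisonous: 0.85 × 0.15 × (1−0.65) × (1−0.6) × 0.6 = 0.01071
P(poisonous | x) = 0.01071 / 0.01098 ≈ 0.975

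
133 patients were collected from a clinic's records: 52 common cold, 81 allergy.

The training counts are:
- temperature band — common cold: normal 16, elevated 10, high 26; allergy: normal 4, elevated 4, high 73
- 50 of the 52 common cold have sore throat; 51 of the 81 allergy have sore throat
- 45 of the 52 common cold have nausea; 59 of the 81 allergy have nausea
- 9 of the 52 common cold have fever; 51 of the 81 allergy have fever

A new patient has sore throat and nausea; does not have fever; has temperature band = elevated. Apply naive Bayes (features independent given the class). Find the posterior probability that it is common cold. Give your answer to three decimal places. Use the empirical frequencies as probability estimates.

0.910

common cold: (52/133) × (10/52) × (50/52) × (45/52) × (43/52) ≈ 0.0517356
allergy: (81/133) × (4/81) × (51/81) × (59/81) × (30/81) ≈ 0.00510854
P(common cold | x) = 0.0517356 / 0.05684414 ≈ 0.910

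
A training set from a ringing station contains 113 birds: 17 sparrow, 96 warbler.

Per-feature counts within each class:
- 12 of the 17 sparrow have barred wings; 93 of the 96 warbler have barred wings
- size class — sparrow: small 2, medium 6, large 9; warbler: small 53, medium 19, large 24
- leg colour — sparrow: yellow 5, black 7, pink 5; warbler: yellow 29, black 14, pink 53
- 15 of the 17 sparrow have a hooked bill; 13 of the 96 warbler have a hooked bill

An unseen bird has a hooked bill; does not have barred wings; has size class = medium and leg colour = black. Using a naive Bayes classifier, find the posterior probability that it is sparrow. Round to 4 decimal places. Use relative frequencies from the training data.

sparrow: (17/113) × (5/17) × (6/17) × (7/17) × (15/17) ≈ 0.00567395
warbler: (96/113) × (3/96) × (19/96) × (14/96) × (13/96) ≈ 0.000103766
P(sparrow | x) = 0.00567395 / 0.005777716 ≈ 0.9820

0.9820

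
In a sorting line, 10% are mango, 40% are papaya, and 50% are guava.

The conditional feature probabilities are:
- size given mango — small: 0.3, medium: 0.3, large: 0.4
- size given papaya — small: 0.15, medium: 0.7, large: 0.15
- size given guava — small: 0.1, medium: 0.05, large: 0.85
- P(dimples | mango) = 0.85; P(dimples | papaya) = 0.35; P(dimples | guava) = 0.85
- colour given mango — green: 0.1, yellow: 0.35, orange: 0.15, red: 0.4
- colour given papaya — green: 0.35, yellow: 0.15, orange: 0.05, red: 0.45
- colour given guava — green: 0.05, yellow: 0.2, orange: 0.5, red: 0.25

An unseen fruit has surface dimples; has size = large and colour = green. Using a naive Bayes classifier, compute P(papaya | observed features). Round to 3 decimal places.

mango: 0.1 × 0.4 × 0.85 × 0.1 = 0.0034
papaya: 0.4 × 0.15 × 0.35 × 0.35 = 0.00735
guava: 0.5 × 0.85 × 0.85 × 0.05 = 0.0180625
P(papaya | x) = 0.00735 / 0.0288125 ≈ 0.255

0.255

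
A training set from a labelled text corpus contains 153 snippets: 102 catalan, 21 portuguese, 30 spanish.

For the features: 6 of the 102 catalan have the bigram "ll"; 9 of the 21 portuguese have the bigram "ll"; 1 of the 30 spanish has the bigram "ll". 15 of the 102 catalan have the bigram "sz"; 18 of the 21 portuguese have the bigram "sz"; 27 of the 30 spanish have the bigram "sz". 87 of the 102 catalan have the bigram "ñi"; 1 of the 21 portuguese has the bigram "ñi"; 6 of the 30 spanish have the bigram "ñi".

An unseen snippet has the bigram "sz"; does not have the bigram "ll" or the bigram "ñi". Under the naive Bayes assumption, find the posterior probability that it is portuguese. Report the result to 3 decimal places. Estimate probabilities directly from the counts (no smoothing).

catalan: (102/153) × (96/102) × (15/102) × (15/102) ≈ 0.0135694
portuguese: (21/153) × (12/21) × (18/21) × (20/21) ≈ 0.0640256
spanish: (30/153) × (29/30) × (27/30) × (24/30) ≈ 0.136471
P(portuguese | x) = 0.0640256 / 0.214066 ≈ 0.299

0.299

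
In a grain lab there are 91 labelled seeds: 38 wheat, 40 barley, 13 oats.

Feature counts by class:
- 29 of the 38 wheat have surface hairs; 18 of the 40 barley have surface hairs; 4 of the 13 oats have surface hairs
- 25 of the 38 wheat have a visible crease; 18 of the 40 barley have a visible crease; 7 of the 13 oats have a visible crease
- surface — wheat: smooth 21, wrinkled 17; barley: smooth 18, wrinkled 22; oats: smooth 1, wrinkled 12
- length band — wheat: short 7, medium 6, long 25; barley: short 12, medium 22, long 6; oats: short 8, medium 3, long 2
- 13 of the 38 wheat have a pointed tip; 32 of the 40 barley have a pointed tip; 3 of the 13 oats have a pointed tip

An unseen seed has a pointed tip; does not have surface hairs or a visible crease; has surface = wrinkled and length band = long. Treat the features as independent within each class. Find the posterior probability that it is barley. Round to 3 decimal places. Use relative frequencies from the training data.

wheat: (38/91) × (9/38) × (13/38) × (17/38) × (25/38) × (13/38) ≈ 0.00340677
barley: (40/91) × (22/40) × (22/40) × (22/40) × (6/40) × (32/40) ≈ 0.00877582
oats: (13/91) × (9/13) × (6/13) × (12/13) × (2/13) × (3/13) ≈ 0.00149593
P(barley | x) = 0.00877582 / 0.01367852 ≈ 0.642

0.642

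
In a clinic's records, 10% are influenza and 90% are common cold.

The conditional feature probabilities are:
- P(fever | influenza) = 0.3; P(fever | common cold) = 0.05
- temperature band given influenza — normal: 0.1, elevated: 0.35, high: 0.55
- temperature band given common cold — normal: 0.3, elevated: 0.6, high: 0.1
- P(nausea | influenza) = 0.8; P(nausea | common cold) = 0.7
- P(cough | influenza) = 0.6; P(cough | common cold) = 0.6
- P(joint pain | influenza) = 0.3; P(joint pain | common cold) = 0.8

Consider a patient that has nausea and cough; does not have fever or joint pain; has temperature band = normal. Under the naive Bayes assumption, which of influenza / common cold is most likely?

influenza: 0.1 × (1−0.3) × 0.1 × 0.8 × 0.6 × (1−0.3) = 0.002352
common cold: 0.9 × (1−0.05) × 0.3 × 0.7 × 0.6 × (1−0.8) = 0.021546
Highest score → common cold.

common cold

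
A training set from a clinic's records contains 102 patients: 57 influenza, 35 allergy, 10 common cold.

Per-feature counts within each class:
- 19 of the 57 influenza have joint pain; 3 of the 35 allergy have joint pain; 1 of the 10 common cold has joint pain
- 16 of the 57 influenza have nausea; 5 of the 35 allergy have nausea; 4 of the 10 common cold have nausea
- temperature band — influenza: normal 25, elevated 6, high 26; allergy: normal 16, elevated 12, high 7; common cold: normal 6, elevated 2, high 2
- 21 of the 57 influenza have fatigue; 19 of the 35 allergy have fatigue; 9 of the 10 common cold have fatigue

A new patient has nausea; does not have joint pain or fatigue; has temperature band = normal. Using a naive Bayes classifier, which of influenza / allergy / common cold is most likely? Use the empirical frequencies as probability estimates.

influenza

influenza: (57/102) × (38/57) × (16/57) × (25/57) × (36/57) ≈ 0.0289682
allergy: (35/102) × (32/35) × (5/35) × (16/35) × (16/35) ≈ 0.00936603
common cold: (10/102) × (9/10) × (4/10) × (6/10) × (1/10) ≈ 0.00211765
Highest score → influenza.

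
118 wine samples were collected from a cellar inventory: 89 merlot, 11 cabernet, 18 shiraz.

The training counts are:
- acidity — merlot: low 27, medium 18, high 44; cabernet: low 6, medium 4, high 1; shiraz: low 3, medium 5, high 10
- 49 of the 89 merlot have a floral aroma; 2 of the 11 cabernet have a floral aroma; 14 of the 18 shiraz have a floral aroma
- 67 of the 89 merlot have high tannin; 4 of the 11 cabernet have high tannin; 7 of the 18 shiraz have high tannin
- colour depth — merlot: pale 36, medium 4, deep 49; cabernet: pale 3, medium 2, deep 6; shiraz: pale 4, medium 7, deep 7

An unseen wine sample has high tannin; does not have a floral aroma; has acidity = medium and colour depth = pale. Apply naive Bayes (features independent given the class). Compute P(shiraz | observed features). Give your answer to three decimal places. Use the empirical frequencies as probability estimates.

merlot: (89/118) × (18/89) × (40/89) × (67/89) × (36/89) ≈ 0.0208765
cabernet: (11/118) × (4/11) × (9/11) × (4/11) × (3/11) ≈ 0.00275058
shiraz: (18/118) × (5/18) × (4/18) × (7/18) × (4/18) ≈ 0.000813745
P(shiraz | x) = 0.000813745 / 0.024440825 ≈ 0.033

0.033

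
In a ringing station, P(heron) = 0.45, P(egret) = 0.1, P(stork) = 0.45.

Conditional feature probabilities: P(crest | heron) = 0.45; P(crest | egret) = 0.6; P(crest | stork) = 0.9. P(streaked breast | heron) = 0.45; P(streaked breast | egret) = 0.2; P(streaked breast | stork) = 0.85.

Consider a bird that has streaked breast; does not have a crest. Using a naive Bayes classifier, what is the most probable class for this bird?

heron

heron: 0.45 × (1−0.45) × 0.45 = 0.111375
egret: 0.1 × (1−0.6) × 0.2 = 0.008
stork: 0.45 × (1−0.9) × 0.85 = 0.03825
Highest score → heron.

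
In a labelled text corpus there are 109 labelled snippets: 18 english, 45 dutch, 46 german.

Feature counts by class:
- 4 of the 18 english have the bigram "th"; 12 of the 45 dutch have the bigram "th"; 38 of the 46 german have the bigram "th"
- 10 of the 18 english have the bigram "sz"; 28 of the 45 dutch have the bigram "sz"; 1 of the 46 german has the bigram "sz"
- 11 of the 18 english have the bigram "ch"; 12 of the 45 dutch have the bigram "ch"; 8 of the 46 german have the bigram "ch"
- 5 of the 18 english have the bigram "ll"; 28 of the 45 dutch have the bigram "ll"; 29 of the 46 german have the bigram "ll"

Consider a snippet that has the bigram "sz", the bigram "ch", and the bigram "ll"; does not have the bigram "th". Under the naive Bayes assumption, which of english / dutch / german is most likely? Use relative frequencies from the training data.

english: (18/109) × (14/18) × (10/18) × (11/18) × (5/18) ≈ 0.0121129
dutch: (45/109) × (33/45) × (28/45) × (12/45) × (28/45) ≈ 0.031257
german: (46/109) × (8/46) × (1/46) × (8/46) × (29/46) ≈ 0.000174936
Highest score → dutch.

dutch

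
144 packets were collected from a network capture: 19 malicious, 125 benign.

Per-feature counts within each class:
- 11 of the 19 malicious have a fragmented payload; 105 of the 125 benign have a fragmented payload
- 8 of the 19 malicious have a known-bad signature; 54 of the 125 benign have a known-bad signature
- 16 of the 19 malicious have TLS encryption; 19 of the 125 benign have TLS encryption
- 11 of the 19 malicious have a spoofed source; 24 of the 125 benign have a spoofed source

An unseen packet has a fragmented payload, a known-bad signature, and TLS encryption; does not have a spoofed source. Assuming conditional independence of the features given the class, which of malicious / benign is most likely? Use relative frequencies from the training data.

benign

malicious: (19/144) × (11/19) × (8/19) × (16/19) × (8/19) ≈ 0.0114043
benign: (125/144) × (105/125) × (54/125) × (19/125) × (101/125) = 0.03868704
Highest score → benign.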